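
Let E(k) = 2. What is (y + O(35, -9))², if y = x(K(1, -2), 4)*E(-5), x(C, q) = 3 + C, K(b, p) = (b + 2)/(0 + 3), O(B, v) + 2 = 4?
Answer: 100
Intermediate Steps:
O(B, v) = 2 (O(B, v) = -2 + 4 = 2)
K(b, p) = ⅔ + b/3 (K(b, p) = (2 + b)/3 = (2 + b)*(⅓) = ⅔ + b/3)
y = 8 (y = (3 + (⅔ + (⅓)*1))*2 = (3 + (⅔ + ⅓))*2 = (3 + 1)*2 = 4*2 = 8)
(y + O(35, -9))² = (8 + 2)² = 10² = 100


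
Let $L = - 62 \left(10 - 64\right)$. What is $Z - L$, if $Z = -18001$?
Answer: $-21349$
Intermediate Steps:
$L = 3348$ ($L = \left(-62\right) \left(-54\right) = 3348$)
$Z - L = -18001 - 3348 = -21349$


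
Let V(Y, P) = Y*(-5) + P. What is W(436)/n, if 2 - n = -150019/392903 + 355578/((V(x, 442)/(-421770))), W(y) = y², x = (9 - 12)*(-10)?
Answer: 8311460479/22455983715295 ≈ 0.00037012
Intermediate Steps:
x = 30 (x = -3*(-10) = 30)
V(Y, P) = P - 5*Y (V(Y, P) = -5*Y + P = P - 5*Y)
n = 359295739444720/699559 (n = 2 - (-150019/392903 + 355578/(((442 - 5*30)/(-421770)))) = 2 - (-150019*1/392903 + 355578/(((442 - 150)*(-1/421770)))) = 2 - (-3659/9583 + 355578/((292*(-1/421770)))) = 2 - (-3659/9583 + 355578/(-146/210885)) = 2 - (-3659/9583 + 355578*(-210885/146)) = 2 - (-3659/9583 - 37493033265/73) = 2 - 1*(-359295738045602/699559) = 2 + 359295738045602/699559 = 359295739444720/699559 ≈ 5.1360e+8)
W(436)/n = 436²/(359295739444720/699559) = 190096*(699559/359295739444720) = 8311460479/22455983715295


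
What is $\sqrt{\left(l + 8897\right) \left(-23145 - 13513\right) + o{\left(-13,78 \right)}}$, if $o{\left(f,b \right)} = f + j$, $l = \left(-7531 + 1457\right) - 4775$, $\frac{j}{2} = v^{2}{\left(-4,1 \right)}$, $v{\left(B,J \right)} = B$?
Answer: $3 \sqrt{7950715} \approx 8459.1$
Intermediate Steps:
$j = 32$ ($j = 2 \left(-4\right)^{2} = 2 \cdot 16 = 32$)
$l = -10849$ ($l = -6074 - 4775 = -10849$)
$o{\left(f,b \right)} = 32 + f$ ($o{\left(f,b \right)} = f + 32 = 32 + f$)
$\sqrt{\left(l + 8897\right) \left(-23145 - 13513\right) + o{\left(-13,78 \right)}} = \sqrt{\left(-10849 + 8897\right) \left(-23145 - 13513\right) + \left(32 - 13\right)} = \sqrt{\left(-1952\right) \left(-36658\right) + 19} = \sqrt{71556416 + 19} = \sqrt{71556435} = 3 \sqrt{7950715}$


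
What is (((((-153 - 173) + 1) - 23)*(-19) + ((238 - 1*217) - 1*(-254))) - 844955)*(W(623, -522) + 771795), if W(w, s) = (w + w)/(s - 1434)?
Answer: -105431033786386/163 ≈ -6.4682e+11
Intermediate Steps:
W(w, s) = 2*w/(-1434 + s) (W(w, s) = (2*w)/(-1434 + s) = 2*w/(-1434 + s))
(((((-153 - 173) + 1) - 23)*(-19) + ((238 - 1*217) - 1*(-254))) - 844955)*(W(623, -522) + 771795) = (((((-153 - 173) + 1) - 23)*(-19) + ((238 - 1*217) - 1*(-254))) - 844955)*(2*623/(-1434 - 522) + 771795) = ((((-326 + 1) - 23)*(-19) + ((238 - 217) + 254)) - 844955)*(2*623/(-1956) + 771795) = (((-325 - 23)*(-19) + (21 + 254)) - 844955)*(2*623*(-1/1956) + 771795) = ((-348*(-19) + 275) - 844955)*(-623/978 + 771795) = ((6612 + 275) - 844955)*(754814887/978) = (6887 - 844955)*(754814887/978) = -838068*754814887/978 = -105431033786386/163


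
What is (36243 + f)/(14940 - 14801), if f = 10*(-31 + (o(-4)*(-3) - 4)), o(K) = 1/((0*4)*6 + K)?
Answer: 71801/278 ≈ 258.28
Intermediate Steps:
o(K) = 1/K (o(K) = 1/(0*6 + K) = 1/(0 + K) = 1/K)
f = -685/2 (f = 10*(-31 + (-3/(-4) - 4)) = 10*(-31 + (-¼*(-3) - 4)) = 10*(-31 + (¾ - 4)) = 10*(-31 - 13/4) = 10*(-137/4) = -685/2 ≈ -342.50)
(36243 + f)/(14940 - 14801) = (36243 - 685/2)/(14940 - 14801) = (71801/2)/139 = (71801/2)*(1/139) = 71801/278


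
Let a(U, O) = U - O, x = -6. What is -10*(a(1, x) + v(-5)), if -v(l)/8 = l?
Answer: -470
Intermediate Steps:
v(l) = -8*l
-10*(a(1, x) + v(-5)) = -10*((1 - 1*(-6)) - 8*(-5)) = -10*((1 + 6) + 40) = -10*(7 + 40) = -10*47 = -470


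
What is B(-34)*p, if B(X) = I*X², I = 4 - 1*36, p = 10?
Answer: -369920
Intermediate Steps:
I = -32 (I = 4 - 36 = -32)
B(X) = -32*X²
B(-34)*p = -32*(-34)²*10 = -32*1156*10 = -36992*10 = -369920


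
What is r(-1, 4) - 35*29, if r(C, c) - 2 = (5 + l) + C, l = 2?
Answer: -1007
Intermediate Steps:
r(C, c) = 9 + C (r(C, c) = 2 + ((5 + 2) + C) = 2 + (7 + C) = 9 + C)
r(-1, 4) - 35*29 = (9 - 1) - 35*29 = 8 - 1015 = -1007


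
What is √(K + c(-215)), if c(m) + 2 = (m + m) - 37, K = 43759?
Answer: 3*√4810 ≈ 208.06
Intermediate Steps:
c(m) = -39 + 2*m (c(m) = -2 + ((m + m) - 37) = -2 + (2*m - 37) = -2 + (-37 + 2*m) = -39 + 2*m)
√(K + c(-215)) = √(43759 + (-39 + 2*(-215))) = √(43759 + (-39 - 430)) = √(43759 - 469) = √43290 = 3*√4810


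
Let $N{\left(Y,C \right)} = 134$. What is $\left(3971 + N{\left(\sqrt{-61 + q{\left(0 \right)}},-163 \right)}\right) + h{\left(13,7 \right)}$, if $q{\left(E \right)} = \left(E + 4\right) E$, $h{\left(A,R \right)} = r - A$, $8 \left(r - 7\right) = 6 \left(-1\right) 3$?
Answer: $\frac{16387}{4} \approx 4096.8$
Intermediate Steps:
$r = \frac{19}{4}$ ($r = 7 + \frac{6 \left(-1\right) 3}{8} = 7 + \frac{\left(-6\right) 3}{8} = 7 + \frac{1}{8} \left(-18\right) = 7 - \frac{9}{4} = \frac{19}{4} \approx 4.75$)
$h{\left(A,R \right)} = \frac{19}{4} - A$
$q{\left(E \right)} = E \left(4 + E\right)$ ($q{\left(E \right)} = \left(4 + E\right) E = E \left(4 + E\right)$)
$\left(3971 + N{\left(\sqrt{-61 + q{\left(0 \right)}},-163 \right)}\right) + h{\left(13,7 \right)} = \left(3971 + 134\right) + \left(\frac{19}{4} - 13\right) = 4105 + \left(\frac{19}{4} - 13\right) = 4105 - \frac{33}{4} = \frac{16387}{4}$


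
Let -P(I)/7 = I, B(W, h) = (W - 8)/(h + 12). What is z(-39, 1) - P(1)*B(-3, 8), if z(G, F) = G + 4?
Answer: -777/20 ≈ -38.850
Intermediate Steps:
z(G, F) = 4 + G
B(W, h) = (-8 + W)/(12 + h)
P(I) = -7*I
z(-39, 1) - P(1)*B(-3, 8) = (4 - 39) - (-7*1)*(-8 - 3)/(12 + 8) = -35 - (-7)*-11/20 = -35 - (-7)*(1/20)*(-11) = -35 - (-7)*(-11)/20 = -35 - 1*77/20 = -35 - 77/20 = -777/20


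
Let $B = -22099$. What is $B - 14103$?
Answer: $-36202$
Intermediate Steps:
$B - 14103 = -22099 - 14103 = -36202$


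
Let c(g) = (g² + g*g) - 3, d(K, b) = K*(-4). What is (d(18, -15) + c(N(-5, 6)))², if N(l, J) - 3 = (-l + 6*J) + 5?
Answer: 22344529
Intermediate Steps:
d(K, b) = -4*K
N(l, J) = 8 - l + 6*J (N(l, J) = 3 + ((-l + 6*J) + 5) = 3 + (5 - l + 6*J) = 8 - l + 6*J)
c(g) = -3 + 2*g² (c(g) = (g² + g²) - 3 = 2*g² - 3 = -3 + 2*g²)
(d(18, -15) + c(N(-5, 6)))² = (-4*18 + (-3 + 2*(8 - 1*(-5) + 6*6)²))² = (-72 + (-3 + 2*(8 + 5 + 36)²))² = (-72 + (-3 + 2*49²))² = (-72 + (-3 + 2*2401))² = (-72 + (-3 + 4802))² = (-72 + 4799)² = 4727² = 22344529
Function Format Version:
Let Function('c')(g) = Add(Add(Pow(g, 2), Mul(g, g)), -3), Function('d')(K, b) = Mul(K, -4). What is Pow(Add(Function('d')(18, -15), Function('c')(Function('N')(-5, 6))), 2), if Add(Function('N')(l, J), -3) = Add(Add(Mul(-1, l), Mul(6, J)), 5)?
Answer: 22344529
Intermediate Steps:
Function('d')(K, b) = Mul(-4, K)
Function('N')(l, J) = Add(8, Mul(-1, l), Mul(6, J)) (Function('N')(l, J) = Add(3, Add(Add(Mul(-1, l), Mul(6, J)), 5)) = Add(3, Add(5, Mul(-1, l), Mul(6, J))) = Add(8, Mul(-1, l), Mul(6, J)))
Function('c')(g) = Add(-3, Mul(2, Pow(g, 2))) (Function('c')(g) = Add(Add(Pow(g, 2), Pow(g, 2)), -3) = Add(Mul(2, Pow(g, 2)), -3) = Add(-3, Mul(2, Pow(g, 2))))
Pow(Add(Function('d')(18, -15), Function('c')(Function('N')(-5, 6))), 2) = Pow(Add(Mul(-4, 18), Add(-3, Mul(2, Pow(Add(8, Mul(-1, -5), Mul(6, 6)), 2)))), 2) = Pow(Add(-72, Add(-3, Mul(2, Pow(Add(8, 5, 36), 2)))), 2) = Pow(Add(-72, Add(-3, Mul(2, Pow(49, 2)))), 2) = Pow(Add(-72, Add(-3, Mul(2, 2401))), 2) = Pow(Add(-72, Add(-3, 4802)), 2) = Pow(Add(-72, 4799), 2) = Pow(4727, 2) = 22344529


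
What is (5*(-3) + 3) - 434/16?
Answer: -313/8 ≈ -39.125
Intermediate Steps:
(5*(-3) + 3) - 434/16 = (-15 + 3) - 434/16 = -12 - 1*217/8 = -12 - 217/8 = -313/8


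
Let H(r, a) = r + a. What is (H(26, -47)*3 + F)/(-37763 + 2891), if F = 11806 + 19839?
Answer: -15791/17436 ≈ -0.90565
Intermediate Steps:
F = 31645
H(r, a) = a + r
(H(26, -47)*3 + F)/(-37763 + 2891) = ((-47 + 26)*3 + 31645)/(-37763 + 2891) = (-21*3 + 31645)/(-34872) = (-63 + 31645)*(-1/34872) = 31582*(-1/34872) = -15791/17436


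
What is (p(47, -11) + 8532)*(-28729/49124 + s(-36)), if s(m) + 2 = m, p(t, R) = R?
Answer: -16151052761/49124 ≈ -3.2878e+5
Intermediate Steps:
s(m) = -2 + m
(p(47, -11) + 8532)*(-28729/49124 + s(-36)) = (-11 + 8532)*(-28729/49124 + (-2 - 36)) = 8521*(-28729*1/49124 - 38) = 8521*(-28729/49124 - 38) = 8521*(-1895441/49124) = -16151052761/49124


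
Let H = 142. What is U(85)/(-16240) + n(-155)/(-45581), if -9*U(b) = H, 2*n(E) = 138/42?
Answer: 3116191/3331059480 ≈ 0.00093550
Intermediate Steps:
n(E) = 23/14 (n(E) = (138/42)/2 = (138*(1/42))/2 = (½)*(23/7) = 23/14)
U(b) = -142/9 (U(b) = -⅑*142 = -142/9)
U(85)/(-16240) + n(-155)/(-45581) = -142/9/(-16240) + (23/14)/(-45581) = -142/9*(-1/16240) + (23/14)*(-1/45581) = 71/73080 - 23/638134 = 3116191/3331059480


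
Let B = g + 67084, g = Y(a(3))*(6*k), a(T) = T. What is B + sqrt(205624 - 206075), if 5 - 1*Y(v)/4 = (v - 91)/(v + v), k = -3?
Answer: 65668 + I*sqrt(451) ≈ 65668.0 + 21.237*I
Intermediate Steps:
Y(v) = 20 - 2*(-91 + v)/v (Y(v) = 20 - 4*(v - 91)/(v + v) = 20 - 4*(-91 + v)/(2*v) = 20 - 4*(-91 + v)*1/(2*v) = 20 - 2*(-91 + v)/v)
g = -1416 (g = (18 + 182/3)*(6*(-3)) = (18 + 182*(1/3))*(-18) = (18 + 182/3)*(-18) = (236/3)*(-18) = -1416)
B = 65668 (B = -1416 + 67084 = 65668)
B + sqrt(205624 - 206075) = 65668 + sqrt(205624 - 206075) = 65668 + sqrt(-451) = 65668 + I*sqrt(451)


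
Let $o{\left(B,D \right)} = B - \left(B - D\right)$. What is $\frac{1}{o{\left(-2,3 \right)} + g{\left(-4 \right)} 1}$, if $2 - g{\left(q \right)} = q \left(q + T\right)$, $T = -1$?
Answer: $- \frac{1}{15} \approx -0.066667$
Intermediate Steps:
$g{\left(q \right)} = 2 - q \left(-1 + q\right)$ ($g{\left(q \right)} = 2 - q \left(q - 1\right) = 2 - q \left(-1 + q\right)$)
$o{\left(B,D \right)} = D$
$\frac{1}{o{\left(-2,3 \right)} + g{\left(-4 \right)} 1} = \frac{1}{3 + \left(2 - 4 - \left(-4\right)^{2}\right) 1} = \frac{1}{3 + \left(2 - 4 - 16\right) 1} = \frac{1}{3 - 18} = \frac{1}{-15} = - \frac{1}{15}$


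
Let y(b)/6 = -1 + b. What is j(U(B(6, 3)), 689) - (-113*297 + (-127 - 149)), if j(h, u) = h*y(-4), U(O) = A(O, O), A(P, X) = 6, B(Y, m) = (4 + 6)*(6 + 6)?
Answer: 33657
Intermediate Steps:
B(Y, m) = 120 (B(Y, m) = 10*12 = 120)
U(O) = 6
y(b) = -6 + 6*b (y(b) = 6*(-1 + b) = -6 + 6*b)
j(h, u) = -30*h (j(h, u) = h*(-6 + 6*(-4)) = h*(-6 - 24) = h*(-30) = -30*h)
j(U(B(6, 3)), 689) - (-113*297 + (-127 - 149)) = -30*6 - (-113*297 + (-127 - 149)) = -180 - (-33561 - 276) = -180 - 1*(-33837) = -180 + 33837 = 33657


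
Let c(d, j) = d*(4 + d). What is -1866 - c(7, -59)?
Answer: -1943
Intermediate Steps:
-1866 - c(7, -59) = -1866 - 7*(4 + 7) = -1866 - 7*11 = -1866 - 1*77 = -1866 - 77 = -1943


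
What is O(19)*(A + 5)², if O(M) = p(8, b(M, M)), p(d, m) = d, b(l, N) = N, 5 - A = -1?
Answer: 968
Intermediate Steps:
A = 6 (A = 5 - 1*(-1) = 5 + 1 = 6)
O(M) = 8
O(19)*(A + 5)² = 8*(6 + 5)² = 8*11² = 8*121 = 968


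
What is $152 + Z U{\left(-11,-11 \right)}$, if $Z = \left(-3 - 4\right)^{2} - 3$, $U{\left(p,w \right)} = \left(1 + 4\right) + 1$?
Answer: $428$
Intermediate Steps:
$U{\left(p,w \right)} = 6$ ($U{\left(p,w \right)} = 5 + 1 = 6$)
$Z = 46$ ($Z = \left(-7\right)^{2} - 3 = 49 - 3 = 46$)
$152 + Z U{\left(-11,-11 \right)} = 152 + 46 \cdot 6 = 152 + 276 = 428$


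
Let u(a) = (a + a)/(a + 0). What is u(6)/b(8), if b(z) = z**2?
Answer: 1/32 ≈ 0.031250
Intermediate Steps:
u(a) = 2 (u(a) = (2*a)/a = 2)
u(6)/b(8) = 2/8**2 = 2/64 = (1/64)*2 = 1/32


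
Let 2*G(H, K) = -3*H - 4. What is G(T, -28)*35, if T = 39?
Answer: -4235/2 ≈ -2117.5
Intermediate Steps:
G(H, K) = -2 - 3*H/2 (G(H, K) = (-3*H - 4)/2 = (-4 - 3*H)/2 = -2 - 3*H/2)
G(T, -28)*35 = (-2 - 3/2*39)*35 = (-2 - 117/2)*35 = -121/2*35 = -4235/2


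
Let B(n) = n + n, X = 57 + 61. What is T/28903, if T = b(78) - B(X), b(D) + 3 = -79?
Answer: -318/28903 ≈ -0.011002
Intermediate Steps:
X = 118
b(D) = -82 (b(D) = -3 - 79 = -82)
B(n) = 2*n
T = -318 (T = -82 - 2*118 = -82 - 1*236 = -82 - 236 = -318)
T/28903 = -318/28903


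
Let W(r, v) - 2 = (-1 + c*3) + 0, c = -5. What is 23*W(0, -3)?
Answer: -322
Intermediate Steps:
W(r, v) = -14 (W(r, v) = 2 + ((-1 - 5*3) + 0) = 2 + ((-1 - 15) + 0) = 2 + (-16 + 0) = 2 - 16 = -14)
23*W(0, -3) = 23*(-14) = -322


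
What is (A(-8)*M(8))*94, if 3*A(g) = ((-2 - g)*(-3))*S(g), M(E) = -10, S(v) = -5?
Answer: -28200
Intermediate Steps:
A(g) = -10 - 5*g (A(g) = (((-2 - g)*(-3))*(-5))/3 = ((6 + 3*g)*(-5))/3 = (-30 - 15*g)/3 = -10 - 5*g)
(A(-8)*M(8))*94 = ((-10 - 5*(-8))*(-10))*94 = ((-10 + 40)*(-10))*94 = (30*(-10))*94 = -300*94 = -28200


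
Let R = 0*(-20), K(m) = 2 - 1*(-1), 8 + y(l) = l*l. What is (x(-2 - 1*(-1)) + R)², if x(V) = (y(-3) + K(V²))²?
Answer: 256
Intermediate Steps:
y(l) = -8 + l² (y(l) = -8 + l*l = -8 + l²)
K(m) = 3 (K(m) = 2 + 1 = 3)
x(V) = 16 (x(V) = ((-8 + (-3)²) + 3)² = ((-8 + 9) + 3)² = (1 + 3)² = 4² = 16)
R = 0
(x(-2 - 1*(-1)) + R)² = (16 + 0)² = 16² = 256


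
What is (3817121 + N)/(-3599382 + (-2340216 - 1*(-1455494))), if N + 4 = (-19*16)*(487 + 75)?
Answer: -3646269/4484104 ≈ -0.81315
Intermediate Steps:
N = -170852 (N = -4 + (-19*16)*(487 + 75) = -4 - 304*562 = -4 - 170848 = -170852)
(3817121 + N)/(-3599382 + (-2340216 - 1*(-1455494))) = (3817121 - 170852)/(-3599382 + (-2340216 - 1*(-1455494))) = 3646269/(-3599382 + (-2340216 + 1455494)) = 3646269/(-3599382 - 884722) = 3646269/(-4484104) = 3646269*(-1/4484104) = -3646269/4484104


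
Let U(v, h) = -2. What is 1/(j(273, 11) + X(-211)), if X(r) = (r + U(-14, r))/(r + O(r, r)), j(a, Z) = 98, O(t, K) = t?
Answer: 422/41569 ≈ 0.010152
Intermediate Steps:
X(r) = (-2 + r)/(2*r) (X(r) = (r - 2)/(r + r) = (-2 + r)/((2*r)) = (-2 + r)*(1/(2*r)) = (-2 + r)/(2*r))
1/(j(273, 11) + X(-211)) = 1/(98 + (½)*(-2 - 211)/(-211)) = 1/(98 + (½)*(-1/211)*(-213)) = 1/(98 + 213/422) = 1/(41569/422) = 422/41569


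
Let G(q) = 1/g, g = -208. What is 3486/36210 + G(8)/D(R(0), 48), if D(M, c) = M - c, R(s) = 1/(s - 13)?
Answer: 1163207/12070000 ≈ 0.096372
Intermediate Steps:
R(s) = 1/(-13 + s)
G(q) = -1/208 (G(q) = 1/(-208) = -1/208)
3486/36210 + G(8)/D(R(0), 48) = 3486/36210 - 1/(208*(1/(-13 + 0) - 1*48)) = 3486*(1/36210) - 1/(208*(1/(-13) - 48)) = 581/6035 - 1/(208*(-1/13 - 48)) = 581/6035 - 1/(208*(-625/13)) = 581/6035 - 1/208*(-13/625) = 581/6035 + 1/10000 = 1163207/12070000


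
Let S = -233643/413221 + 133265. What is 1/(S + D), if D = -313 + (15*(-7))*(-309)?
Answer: 413221/68345280094 ≈ 6.0461e-6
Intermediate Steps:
S = 55067662922/413221 (S = -233643*1/413221 + 133265 = -233643/413221 + 133265 = 55067662922/413221 ≈ 1.3326e+5)
D = 32132 (D = -313 - 105*(-309) = -313 + 32445 = 32132)
1/(S + D) = 1/(55067662922/413221 + 32132) = 1/(68345280094/413221) = 413221/68345280094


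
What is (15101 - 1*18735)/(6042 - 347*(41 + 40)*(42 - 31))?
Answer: 3634/303135 ≈ 0.011988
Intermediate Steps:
(15101 - 1*18735)/(6042 - 347*(41 + 40)*(42 - 31)) = (15101 - 18735)/(6042 - 28107*11) = -3634/(6042 - 347*891) = -3634/(6042 - 309177) = -3634/(-303135) = -3634*(-1/303135) = 3634/303135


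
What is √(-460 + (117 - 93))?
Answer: 2*I*√109 ≈ 20.881*I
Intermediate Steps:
√(-460 + (117 - 93)) = √(-460 + 24) = √(-436) = 2*I*√109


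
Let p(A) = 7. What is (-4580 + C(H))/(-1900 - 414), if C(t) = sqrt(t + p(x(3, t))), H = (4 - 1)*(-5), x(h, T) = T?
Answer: 2290/1157 - I*sqrt(2)/1157 ≈ 1.9793 - 0.0012223*I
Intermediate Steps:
H = -15 (H = 3*(-5) = -15)
C(t) = sqrt(7 + t) (C(t) = sqrt(t + 7) = sqrt(7 + t))
(-4580 + C(H))/(-1900 - 414) = (-4580 + sqrt(7 - 15))/(-1900 - 414) = (-4580 + sqrt(-8))/(-2314) = (-4580 + 2*I*sqrt(2))*(-1/2314) = 2290/1157 - I*sqrt(2)/1157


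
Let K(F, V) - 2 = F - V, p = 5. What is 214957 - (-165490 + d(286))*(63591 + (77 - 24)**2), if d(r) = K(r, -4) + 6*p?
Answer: 10967370157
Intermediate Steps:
K(F, V) = 2 + F - V (K(F, V) = 2 + (F - V) = 2 + F - V)
d(r) = 36 + r (d(r) = (2 + r - 1*(-4)) + 6*5 = (2 + r + 4) + 30 = (6 + r) + 30 = 36 + r)
214957 - (-165490 + d(286))*(63591 + (77 - 24)**2) = 214957 - (-165490 + (36 + 286))*(63591 + (77 - 24)**2) = 214957 - (-165490 + 322)*(63591 + 53**2) = 214957 - (-165168)*(63591 + 2809) = 214957 - (-165168)*66400 = 214957 - 1*(-10967155200) = 214957 + 10967155200 = 10967370157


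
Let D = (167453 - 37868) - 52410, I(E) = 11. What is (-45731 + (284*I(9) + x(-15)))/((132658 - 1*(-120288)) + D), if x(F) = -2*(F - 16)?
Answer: -42545/330121 ≈ -0.12888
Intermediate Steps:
x(F) = 32 - 2*F (x(F) = -2*(-16 + F) = 32 - 2*F)
D = 77175 (D = 129585 - 52410 = 77175)
(-45731 + (284*I(9) + x(-15)))/((132658 - 1*(-120288)) + D) = (-45731 + (284*11 + (32 - 2*(-15))))/((132658 - 1*(-120288)) + 77175) = (-45731 + (3124 + (32 + 30)))/((132658 + 120288) + 77175) = (-45731 + (3124 + 62))/(252946 + 77175) = (-45731 + 3186)/330121 = -42545*1/330121 = -42545/330121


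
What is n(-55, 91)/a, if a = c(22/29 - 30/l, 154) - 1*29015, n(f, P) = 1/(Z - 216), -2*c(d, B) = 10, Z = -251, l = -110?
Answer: 1/13552340 ≈ 7.3788e-8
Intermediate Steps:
c(d, B) = -5 (c(d, B) = -½*10 = -5)
n(f, P) = -1/467 (n(f, P) = 1/(-251 - 216) = 1/(-467) = -1/467)
a = -29020 (a = -5 - 1*29015 = -5 - 29015 = -29020)
n(-55, 91)/a = -1/467/(-29020) = -1/467*(-1/29020) = 1/13552340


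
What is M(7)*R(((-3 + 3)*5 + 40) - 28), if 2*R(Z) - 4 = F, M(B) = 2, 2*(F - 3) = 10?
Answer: 12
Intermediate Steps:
F = 8 (F = 3 + (½)*10 = 3 + 5 = 8)
R(Z) = 6 (R(Z) = 2 + (½)*8 = 2 + 4 = 6)
M(7)*R(((-3 + 3)*5 + 40) - 28) = 2*6 = 12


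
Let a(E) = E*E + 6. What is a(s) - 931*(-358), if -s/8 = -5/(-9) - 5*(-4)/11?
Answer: 3270246904/9801 ≈ 3.3366e+5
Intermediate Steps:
s = -1880/99 (s = -8*(-5/(-9) - 5*(-4)/11) = -8*(-5*(-⅑) + 20*(1/11)) = -8*(5/9 + 20/11) = -8*235/99 = -1880/99 ≈ -18.990)
a(E) = 6 + E² (a(E) = E² + 6 = 6 + E²)
a(s) - 931*(-358) = (6 + (-1880/99)²) - 931*(-358) = (6 + 3534400/9801) + 333298 = 3593206/9801 + 333298 = 3270246904/9801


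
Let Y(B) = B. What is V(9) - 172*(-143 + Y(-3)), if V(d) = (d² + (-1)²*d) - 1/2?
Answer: 50403/2 ≈ 25202.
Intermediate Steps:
V(d) = -½ + d + d² (V(d) = (d² + 1*d) - 1*½ = (d² + d) - ½ = (d + d²) - ½ = -½ + d + d²)
V(9) - 172*(-143 + Y(-3)) = (-½ + 9 + 9²) - 172*(-143 - 3) = (-½ + 9 + 81) - 172*(-146) = 179/2 + 25112 = 50403/2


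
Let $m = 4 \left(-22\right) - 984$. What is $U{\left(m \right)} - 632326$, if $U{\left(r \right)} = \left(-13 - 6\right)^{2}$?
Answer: $-631965$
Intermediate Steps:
$m = -1072$ ($m = -88 - 984 = -1072$)
$U{\left(r \right)} = 361$ ($U{\left(r \right)} = \left(-19\right)^{2} = 361$)
$U{\left(m \right)} - 632326 = 361 - 632326 = -631965$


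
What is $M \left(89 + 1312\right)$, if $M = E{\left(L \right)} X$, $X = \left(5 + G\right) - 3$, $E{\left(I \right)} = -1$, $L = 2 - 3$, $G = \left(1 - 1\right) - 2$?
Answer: $0$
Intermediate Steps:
$G = -2$ ($G = 0 - 2 = -2$)
$L = -1$
$X = 0$ ($X = \left(5 - 2\right) - 3 = 3 - 3 = 0$)
$M = 0$ ($M = \left(-1\right) 0 = 0$)
$M \left(89 + 1312\right) = 0 \left(89 + 1312\right) = 0 \cdot 1401 = 0$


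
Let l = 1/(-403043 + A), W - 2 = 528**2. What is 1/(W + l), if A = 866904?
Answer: 463861/129317952747 ≈ 3.5870e-6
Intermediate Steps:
W = 278786 (W = 2 + 528**2 = 2 + 278784 = 278786)
l = 1/463861 (l = 1/(-403043 + 866904) = 1/463861 ≈ 2.1558e-6)
1/(W + l) = 1/(278786 + 1/463861) = 1/(129317952747/463861) = 463861/129317952747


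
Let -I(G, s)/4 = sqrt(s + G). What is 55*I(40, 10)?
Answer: -1100*sqrt(2) ≈ -1555.6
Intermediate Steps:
I(G, s) = -4*sqrt(G + s) (I(G, s) = -4*sqrt(s + G) = -4*sqrt(G + s))
55*I(40, 10) = 55*(-4*sqrt(40 + 10)) = 55*(-20*sqrt(2)) = -1100*sqrt(2)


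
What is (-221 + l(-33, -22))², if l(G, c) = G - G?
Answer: 48841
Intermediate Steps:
l(G, c) = 0
(-221 + l(-33, -22))² = (-221 + 0)² = (-221)² = 48841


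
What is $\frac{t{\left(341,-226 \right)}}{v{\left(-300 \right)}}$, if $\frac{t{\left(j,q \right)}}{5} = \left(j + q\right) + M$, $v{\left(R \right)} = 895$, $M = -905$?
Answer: $- \frac{790}{179} \approx -4.4134$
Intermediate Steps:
$t{\left(j,q \right)} = -4525 + 5 j + 5 q$ ($t{\left(j,q \right)} = 5 \left(\left(j + q\right) - 905\right) = 5 \left(-905 + j + q\right) = -4525 + 5 j + 5 q$)
$\frac{t{\left(341,-226 \right)}}{v{\left(-300 \right)}} = \frac{-4525 + 5 \cdot 341 + 5 \left(-226\right)}{895} = \left(-4525 + 1705 - 1130\right) \frac{1}{895} = \left(-3950\right) \frac{1}{895} = - \frac{790}{179}$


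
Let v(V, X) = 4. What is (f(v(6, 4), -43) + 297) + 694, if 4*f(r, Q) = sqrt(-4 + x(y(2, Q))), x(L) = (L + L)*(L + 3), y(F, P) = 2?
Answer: 992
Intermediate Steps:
x(L) = 2*L*(3 + L) (x(L) = (2*L)*(3 + L) = 2*L*(3 + L))
f(r, Q) = 1 (f(r, Q) = sqrt(-4 + 2*2*(3 + 2))/4 = sqrt(-4 + 2*2*5)/4 = sqrt(-4 + 20)/4 = sqrt(16)/4 = (1/4)*4 = 1)
(f(v(6, 4), -43) + 297) + 694 = (1 + 297) + 694 = 298 + 694 = 992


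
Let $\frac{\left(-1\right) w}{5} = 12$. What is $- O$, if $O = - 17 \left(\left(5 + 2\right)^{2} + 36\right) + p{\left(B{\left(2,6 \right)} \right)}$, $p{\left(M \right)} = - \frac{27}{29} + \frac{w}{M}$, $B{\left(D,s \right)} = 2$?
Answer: $\frac{42802}{29} \approx 1475.9$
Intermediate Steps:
$w = -60$ ($w = \left(-5\right) 12 = -60$)
$p{\left(M \right)} = - \frac{27}{29} - \frac{60}{M}$
$O = - \frac{42802}{29}$ ($O = - 17 \left(\left(5 + 2\right)^{2} + 36\right) - \left(\frac{27}{29} + \frac{60}{2}\right) = - 17 \left(7^{2} + 36\right) - \frac{897}{29} = - 17 \left(49 + 36\right) - \frac{897}{29} = \left(-17\right) 85 - \frac{897}{29} = -1445 - \frac{897}{29} = - \frac{42802}{29} \approx -1475.9$)
$- O = \left(-1\right) \left(- \frac{42802}{29}\right) = \frac{42802}{29}$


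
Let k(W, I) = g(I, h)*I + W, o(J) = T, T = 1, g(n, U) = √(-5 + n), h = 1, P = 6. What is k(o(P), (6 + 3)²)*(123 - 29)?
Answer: 94 + 15228*√19 ≈ 66471.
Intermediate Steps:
o(J) = 1
k(W, I) = W + I*√(-5 + I) (k(W, I) = √(-5 + I)*I + W = I*√(-5 + I) + W = W + I*√(-5 + I))
k(o(P), (6 + 3)²)*(123 - 29) = (1 + (6 + 3)²*√(-5 + (6 + 3)²))*(123 - 29) = (1 + 9²*√(-5 + 9²))*94 = (1 + 81*√(-5 + 81))*94 = (1 + 81*√76)*94 = (1 + 81*(2*√19))*94 = (1 + 162*√19)*94 = 94 + 15228*√19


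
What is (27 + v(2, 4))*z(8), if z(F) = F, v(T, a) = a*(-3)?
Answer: 120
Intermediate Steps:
v(T, a) = -3*a
(27 + v(2, 4))*z(8) = (27 - 3*4)*8 = (27 - 12)*8 = 15*8 = 120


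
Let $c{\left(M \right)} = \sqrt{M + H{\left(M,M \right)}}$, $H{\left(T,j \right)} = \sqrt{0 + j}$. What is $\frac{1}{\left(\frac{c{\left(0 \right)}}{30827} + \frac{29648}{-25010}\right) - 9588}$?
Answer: $- \frac{12505}{119912764} \approx -0.00010428$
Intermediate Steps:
$H{\left(T,j \right)} = \sqrt{j}$
$c{\left(M \right)} = \sqrt{M + \sqrt{M}}$
$\frac{1}{\left(\frac{c{\left(0 \right)}}{30827} + \frac{29648}{-25010}\right) - 9588} = \frac{1}{\left(\frac{\sqrt{0 + \sqrt{0}}}{30827} + \frac{29648}{-25010}\right) - 9588} = \frac{1}{\left(\sqrt{0 + 0} \cdot \frac{1}{30827} + 29648 \left(- \frac{1}{25010}\right)\right) - 9588} = \frac{1}{\left(\sqrt{0} \cdot \frac{1}{30827} - \frac{14824}{12505}\right) - 9588} = \frac{1}{\left(0 \cdot \frac{1}{30827} - \frac{14824}{12505}\right) - 9588} = \frac{1}{\left(0 - \frac{14824}{12505}\right) - 9588} = \frac{1}{- \frac{14824}{12505} - 9588} = \frac{1}{- \frac{119912764}{12505}} = - \frac{12505}{119912764}$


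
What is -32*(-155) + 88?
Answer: 5048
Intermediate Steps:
-32*(-155) + 88 = 4960 + 88 = 5048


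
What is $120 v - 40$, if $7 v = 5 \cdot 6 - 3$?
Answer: $\frac{2960}{7} \approx 422.86$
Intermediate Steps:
$v = \frac{27}{7}$ ($v = \frac{5 \cdot 6 - 3}{7} = \frac{30 - 3}{7} = \frac{1}{7} \cdot 27 = \frac{27}{7} \approx 3.8571$)
$120 v - 40 = 120 \cdot \frac{27}{7} - 40 = \frac{3240}{7} - 40 = \frac{2960}{7}$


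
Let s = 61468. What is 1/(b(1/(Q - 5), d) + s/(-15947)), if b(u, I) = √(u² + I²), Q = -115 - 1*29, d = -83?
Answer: 10881045290698/19405242540964193 + 37891714541*√152942690/38810485081928386 ≈ 0.012635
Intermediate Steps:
Q = -144 (Q = -115 - 29 = -144)
b(u, I) = √(I² + u²)
1/(b(1/(Q - 5), d) + s/(-15947)) = 1/(√((-83)² + (1/(-144 - 5))²) + 61468/(-15947)) = 1/(√(6889 + (1/(-149))²) + 61468*(-1/15947)) = 1/(√(6889 + (-1/149)²) - 61468/15947) = 1/(√(6889 + 1/22201) - 61468/15947) = 1/(√(152942690/22201) - 61468/15947) = 1/(√152942690/149 - 61468/15947) = 1/(-61468/15947 + √152942690/149)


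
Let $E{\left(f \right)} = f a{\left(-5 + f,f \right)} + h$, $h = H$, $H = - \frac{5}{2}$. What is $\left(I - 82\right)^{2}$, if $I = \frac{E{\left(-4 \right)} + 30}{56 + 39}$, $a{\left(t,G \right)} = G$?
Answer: $\frac{240033049}{36100} \approx 6649.1$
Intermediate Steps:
$H = - \frac{5}{2}$ ($H = \left(-5\right) \frac{1}{2} = - \frac{5}{2} \approx -2.5$)
$h = - \frac{5}{2} \approx -2.5$
$E{\left(f \right)} = - \frac{5}{2} + f^{2}$ ($E{\left(f \right)} = f f - \frac{5}{2} = f^{2} - \frac{5}{2} = - \frac{5}{2} + f^{2}$)
$I = \frac{87}{190}$ ($I = \frac{\left(- \frac{5}{2} + \left(-4\right)^{2}\right) + 30}{56 + 39} = \frac{\left(- \frac{5}{2} + 16\right) + 30}{95} = \left(\frac{27}{2} + 30\right) \frac{1}{95} = \frac{87}{2} \cdot \frac{1}{95} = \frac{87}{190} \approx 0.45789$)
$\left(I - 82\right)^{2} = \left(\frac{87}{190} - 82\right)^{2} = \left(- \frac{15493}{190}\right)^{2} = \frac{240033049}{36100}$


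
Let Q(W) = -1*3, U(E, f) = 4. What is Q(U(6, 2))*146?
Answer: -438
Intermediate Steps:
Q(W) = -3
Q(U(6, 2))*146 = -3*146 = -438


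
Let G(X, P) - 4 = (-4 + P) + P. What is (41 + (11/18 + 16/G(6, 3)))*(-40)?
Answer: -15940/9 ≈ -1771.1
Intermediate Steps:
G(X, P) = 2*P (G(X, P) = 4 + ((-4 + P) + P) = 4 + (-4 + 2*P) = 2*P)
(41 + (11/18 + 16/G(6, 3)))*(-40) = (41 + (11/18 + 16/((2*3))))*(-40) = (41 + (11*(1/18) + 16/6))*(-40) = (41 + (11/18 + 16*(⅙)))*(-40) = (41 + (11/18 + 8/3))*(-40) = (41 + 59/18)*(-40) = (797/18)*(-40) = -15940/9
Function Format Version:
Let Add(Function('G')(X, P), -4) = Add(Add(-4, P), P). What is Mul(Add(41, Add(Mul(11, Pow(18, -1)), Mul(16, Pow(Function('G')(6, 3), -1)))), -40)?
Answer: Rational(-15940, 9) ≈ -1771.1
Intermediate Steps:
Function('G')(X, P) = Mul(2, P) (Function('G')(X, P) = Add(4, Add(Add(-4, P), P)) = Add(4, Add(-4, Mul(2, P))) = Mul(2, P))
Mul(Add(41, Add(Mul(11, Pow(18, -1)), Mul(16, Pow(Function('G')(6, 3), -1)))), -40) = Mul(Add(41, Add(Mul(11, Pow(18, -1)), Mul(16, Pow(Mul(2, 3), -1)))), -40) = Mul(Add(41, Add(Mul(11, Rational(1, 18)), Mul(16, Pow(6, -1)))), -40) = Mul(Add(41, Add(Rational(11, 18), Mul(16, Rational(1, 6)))), -40) = Mul(Add(41, Add(Rational(11, 18), Rational(8, 3))), -40) = Mul(Add(41, Rational(59, 18)), -40) = Mul(Rational(797, 18), -40) = Rational(-15940, 9)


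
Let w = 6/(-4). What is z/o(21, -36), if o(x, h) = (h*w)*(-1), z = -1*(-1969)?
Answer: -1969/54 ≈ -36.463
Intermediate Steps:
w = -3/2 (w = 6*(-¼) = -3/2 ≈ -1.5000)
z = 1969
o(x, h) = 3*h/2 (o(x, h) = (h*(-3/2))*(-1) = -3*h/2*(-1) = 3*h/2)
z/o(21, -36) = 1969/(((3/2)*(-36))) = 1969/(-54) = 1969*(-1/54) = -1969/54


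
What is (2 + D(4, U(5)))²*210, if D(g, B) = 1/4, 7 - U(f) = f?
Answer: 8505/8 ≈ 1063.1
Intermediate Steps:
U(f) = 7 - f
D(g, B) = ¼
(2 + D(4, U(5)))²*210 = (2 + ¼)²*210 = (9/4)²*210 = (81/16)*210 = 8505/8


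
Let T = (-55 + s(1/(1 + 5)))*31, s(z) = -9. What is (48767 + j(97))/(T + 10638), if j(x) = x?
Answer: 24432/4327 ≈ 5.6464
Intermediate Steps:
T = -1984 (T = (-55 - 9)*31 = -64*31 = -1984)
(48767 + j(97))/(T + 10638) = (48767 + 97)/(-1984 + 10638) = 48864/8654 = 48864*(1/8654) = 24432/4327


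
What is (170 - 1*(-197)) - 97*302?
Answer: -28927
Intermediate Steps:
(170 - 1*(-197)) - 97*302 = (170 + 197) - 29294 = 367 - 29294 = -28927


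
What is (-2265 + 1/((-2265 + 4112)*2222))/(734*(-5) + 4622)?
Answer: -546802177/229825904 ≈ -2.3792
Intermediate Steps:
(-2265 + 1/((-2265 + 4112)*2222))/(734*(-5) + 4622) = (-2265 + (1/2222)/1847)/(-3670 + 4622) = (-2265 + (1/1847)*(1/2222))/952 = (-2265 + 1/4104034)*(1/952) = -9295637009/4104034*1/952 = -546802177/229825904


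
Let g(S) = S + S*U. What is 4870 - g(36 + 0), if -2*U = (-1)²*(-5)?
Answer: 4744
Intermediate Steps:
U = 5/2 (U = -(-1)²*(-5)/2 = -(-5)/2 = -½*(-5) = 5/2 ≈ 2.5000)
g(S) = 7*S/2 (g(S) = S + S*(5/2) = S + 5*S/2 = 7*S/2)
4870 - g(36 + 0) = 4870 - 7*(36 + 0)/2 = 4870 - 7*36/2 = 4870 - 1*126 = 4870 - 126 = 4744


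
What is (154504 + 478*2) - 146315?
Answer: 9145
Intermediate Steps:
(154504 + 478*2) - 146315 = (154504 + 956) - 146315 = 155460 - 146315 = 9145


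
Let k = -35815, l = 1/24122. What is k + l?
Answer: -863929429/24122 ≈ -35815.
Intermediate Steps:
l = 1/24122 ≈ 4.1456e-5
k + l = -35815 + 1/24122 = -863929429/24122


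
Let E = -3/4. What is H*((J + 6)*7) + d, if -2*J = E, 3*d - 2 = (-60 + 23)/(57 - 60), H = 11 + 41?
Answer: 41855/18 ≈ 2325.3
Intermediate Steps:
E = -¾ (E = -3*¼ = -¾ ≈ -0.75000)
H = 52
d = 43/9 (d = ⅔ + ((-60 + 23)/(57 - 60))/3 = ⅔ + (-37/(-3))/3 = ⅔ + (-37*(-⅓))/3 = ⅔ + (⅓)*(37/3) = ⅔ + 37/9 = 43/9 ≈ 4.7778)
J = 3/8 (J = -½*(-¾) = 3/8 ≈ 0.37500)
H*((J + 6)*7) + d = 52*((3/8 + 6)*7) + 43/9 = 52*((51/8)*7) + 43/9 = 52*(357/8) + 43/9 = 4641/2 + 43/9 = 41855/18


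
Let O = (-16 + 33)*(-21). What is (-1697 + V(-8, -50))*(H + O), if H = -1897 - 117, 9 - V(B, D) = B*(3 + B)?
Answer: 4097088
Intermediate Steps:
V(B, D) = 9 - B*(3 + B)
H = -2014
O = -357 (O = 17*(-21) = -357)
(-1697 + V(-8, -50))*(H + O) = (-1697 + (9 - 1*(-8)**2 - 3*(-8)))*(-2014 - 357) = (-1697 + (9 - 1*64 + 24))*(-2371) = (-1697 + (9 - 64 + 24))*(-2371) = (-1697 - 31)*(-2371) = -1728*(-2371) = 4097088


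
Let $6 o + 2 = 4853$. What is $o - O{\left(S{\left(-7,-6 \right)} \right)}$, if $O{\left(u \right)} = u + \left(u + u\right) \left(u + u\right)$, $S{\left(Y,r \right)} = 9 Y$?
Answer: $- \frac{30009}{2} \approx -15005.0$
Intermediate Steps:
$o = \frac{1617}{2}$ ($o = - \frac{1}{3} + \frac{1}{6} \cdot 4853 = - \frac{1}{3} + \frac{4853}{6} = \frac{1617}{2} \approx 808.5$)
$O{\left(u \right)} = u + 4 u^{2}$ ($O{\left(u \right)} = u + 2 u 2 u = u + 4 u^{2}$)
$o - O{\left(S{\left(-7,-6 \right)} \right)} = \frac{1617}{2} - 9 \left(-7\right) \left(1 + 4 \cdot 9 \left(-7\right)\right) = \frac{1617}{2} - - 63 \left(1 + 4 \left(-63\right)\right) = \frac{1617}{2} - - 63 \left(1 - 252\right) = \frac{1617}{2} - \left(-63\right) \left(-251\right) = \frac{1617}{2} - 15813 = - \frac{30009}{2}$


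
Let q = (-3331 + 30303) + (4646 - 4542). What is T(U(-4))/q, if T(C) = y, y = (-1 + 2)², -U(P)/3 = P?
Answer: 1/27076 ≈ 3.6933e-5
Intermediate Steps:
U(P) = -3*P
y = 1 (y = 1² = 1)
T(C) = 1
q = 27076 (q = 26972 + 104 = 27076)
T(U(-4))/q = 1/27076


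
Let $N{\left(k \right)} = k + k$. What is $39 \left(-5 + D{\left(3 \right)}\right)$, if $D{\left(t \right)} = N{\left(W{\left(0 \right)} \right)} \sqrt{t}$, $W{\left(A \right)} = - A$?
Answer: $-195$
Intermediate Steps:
$N{\left(k \right)} = 2 k$
$D{\left(t \right)} = 0$ ($D{\left(t \right)} = 2 \left(\left(-1\right) 0\right) \sqrt{t} = 2 \cdot 0 \sqrt{t} = 0 \sqrt{t} = 0$)
$39 \left(-5 + D{\left(3 \right)}\right) = 39 \left(-5 + 0\right) = 39 \left(-5\right) = -195$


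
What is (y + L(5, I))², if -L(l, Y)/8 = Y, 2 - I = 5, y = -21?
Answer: 9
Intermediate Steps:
I = -3 (I = 2 - 1*5 = 2 - 5 = -3)
L(l, Y) = -8*Y
(y + L(5, I))² = (-21 - 8*(-3))² = (-21 + 24)² = 3² = 9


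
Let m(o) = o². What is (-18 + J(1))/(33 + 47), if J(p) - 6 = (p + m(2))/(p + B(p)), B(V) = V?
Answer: -19/160 ≈ -0.11875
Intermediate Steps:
J(p) = 6 + (4 + p)/(2*p) (J(p) = 6 + (p + 2²)/(p + p) = 6 + (p + 4)/((2*p)) = 6 + (4 + p)*(1/(2*p)) = 6 + (4 + p)/(2*p))
(-18 + J(1))/(33 + 47) = (-18 + (13/2 + 2/1))/(33 + 47) = (-18 + (13/2 + 2*1))/80 = (-18 + (13/2 + 2))*(1/80) = (-18 + 17/2)*(1/80) = -19/2*1/80 = -19/160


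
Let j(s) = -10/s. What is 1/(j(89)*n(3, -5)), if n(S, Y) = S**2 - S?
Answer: -89/60 ≈ -1.4833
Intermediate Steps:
1/(j(89)*n(3, -5)) = 1/((-10/89)*(3*(-1 + 3))) = 1/((-10*1/89)*(3*2)) = 1/(-10/89*6) = 1/(-60/89) = -89/60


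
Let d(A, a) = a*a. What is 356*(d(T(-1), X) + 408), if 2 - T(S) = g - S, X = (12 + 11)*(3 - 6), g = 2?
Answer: 1840164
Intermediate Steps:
X = -69 (X = 23*(-3) = -69)
T(S) = S (T(S) = 2 - (2 - S) = 2 + (-2 + S) = S)
d(A, a) = a**2
356*(d(T(-1), X) + 408) = 356*((-69)**2 + 408) = 356*(4761 + 408) = 356*5169 = 1840164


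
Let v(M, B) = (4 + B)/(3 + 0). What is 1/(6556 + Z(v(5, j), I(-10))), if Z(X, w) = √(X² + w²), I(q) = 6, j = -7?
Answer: 6556/42981099 - √37/42981099 ≈ 0.00015239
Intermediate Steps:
v(M, B) = 4/3 + B/3 (v(M, B) = (4 + B)/3 = (4 + B)*(⅓) = 4/3 + B/3)
1/(6556 + Z(v(5, j), I(-10))) = 1/(6556 + √((4/3 + (⅓)*(-7))² + 6²)) = 1/(6556 + √((4/3 - 7/3)² + 36)) = 1/(6556 + √((-1)² + 36)) = 1/(6556 + √(1 + 36)) = 1/(6556 + √37)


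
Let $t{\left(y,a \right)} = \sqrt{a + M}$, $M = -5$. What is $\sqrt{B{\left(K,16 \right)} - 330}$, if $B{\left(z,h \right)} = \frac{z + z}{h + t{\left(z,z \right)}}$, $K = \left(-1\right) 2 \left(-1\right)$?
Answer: $\sqrt{-330 + \frac{4}{16 + i \sqrt{3}}} \approx 0.00074 - 18.159 i$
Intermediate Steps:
$K = 2$ ($K = \left(-2\right) \left(-1\right) = 2$)
$t{\left(y,a \right)} = \sqrt{-5 + a}$ ($t{\left(y,a \right)} = \sqrt{a - 5} = \sqrt{-5 + a}$)
$B{\left(z,h \right)} = \frac{2 z}{h + \sqrt{-5 + z}}$ ($B{\left(z,h \right)} = \frac{z + z}{h + \sqrt{-5 + z}} = \frac{2 z}{h + \sqrt{-5 + z}}$)
$\sqrt{B{\left(K,16 \right)} - 330} = \sqrt{2 \cdot 2 \frac{1}{16 + \sqrt{-5 + 2}} - 330} = \sqrt{2 \cdot 2 \frac{1}{16 + \sqrt{-3}} - 330} = \sqrt{2 \cdot 2 \frac{1}{16 + i \sqrt{3}} - 330} = \sqrt{\frac{4}{16 + i \sqrt{3}} - 330} = \sqrt{-330 + \frac{4}{16 + i \sqrt{3}}}$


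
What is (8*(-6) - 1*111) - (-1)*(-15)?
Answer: -174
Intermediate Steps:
(8*(-6) - 1*111) - (-1)*(-15) = (-48 - 111) - 1*15 = -159 - 15 = -174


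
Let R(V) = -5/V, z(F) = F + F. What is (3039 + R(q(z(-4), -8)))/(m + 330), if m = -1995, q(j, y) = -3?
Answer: -9122/4995 ≈ -1.8262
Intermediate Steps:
z(F) = 2*F
(3039 + R(q(z(-4), -8)))/(m + 330) = (3039 - 5/(-3))/(-1995 + 330) = (3039 - 5*(-⅓))/(-1665) = (3039 + 5/3)*(-1/1665) = (9122/3)*(-1/1665) = -9122/4995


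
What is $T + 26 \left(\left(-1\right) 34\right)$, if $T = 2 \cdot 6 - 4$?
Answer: $-876$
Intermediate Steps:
$T = 8$ ($T = 12 - 4 = 8$)
$T + 26 \left(\left(-1\right) 34\right) = 8 + 26 \left(\left(-1\right) 34\right) = 8 + 26 \left(-34\right) = 8 - 884 = -876$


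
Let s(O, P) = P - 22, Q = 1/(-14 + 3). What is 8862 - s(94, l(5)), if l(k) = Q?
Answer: 97725/11 ≈ 8884.1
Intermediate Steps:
Q = -1/11 (Q = 1/(-11) = -1/11 ≈ -0.090909)
l(k) = -1/11
s(O, P) = -22 + P
8862 - s(94, l(5)) = 8862 - (-22 - 1/11) = 8862 - 1*(-243/11) = 8862 + 243/11 = 97725/11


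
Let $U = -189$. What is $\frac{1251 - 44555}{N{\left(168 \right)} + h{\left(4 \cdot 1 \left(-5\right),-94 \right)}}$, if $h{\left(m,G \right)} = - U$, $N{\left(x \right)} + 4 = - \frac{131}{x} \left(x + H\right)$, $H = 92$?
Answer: $\frac{1818768}{745} \approx 2441.3$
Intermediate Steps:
$N{\left(x \right)} = -4 - \frac{131 \left(92 + x\right)}{x}$ ($N{\left(x \right)} = -4 + - \frac{131}{x} \left(x + 92\right) = -4 + - \frac{131}{x} \left(92 + x\right) = -4 - \frac{131 \left(92 + x\right)}{x}$)
$h{\left(m,G \right)} = 189$ ($h{\left(m,G \right)} = \left(-1\right) \left(-189\right) = 189$)
$\frac{1251 - 44555}{N{\left(168 \right)} + h{\left(4 \cdot 1 \left(-5\right),-94 \right)}} = \frac{1251 - 44555}{\left(-135 - \frac{12052}{168}\right) + 189} = - \frac{43304}{\left(-135 - \frac{3013}{42}\right) + 189} = - \frac{43304}{- \frac{8683}{42} + 189} = - \frac{43304}{- \frac{745}{42}} = \left(-43304\right) \left(- \frac{42}{745}\right) = \frac{1818768}{745}$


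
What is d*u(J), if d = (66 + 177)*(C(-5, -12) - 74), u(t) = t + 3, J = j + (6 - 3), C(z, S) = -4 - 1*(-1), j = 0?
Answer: -112266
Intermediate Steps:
C(z, S) = -3 (C(z, S) = -4 + 1 = -3)
J = 3 (J = 0 + (6 - 3) = 0 + 3 = 3)
u(t) = 3 + t
d = -18711 (d = (66 + 177)*(-3 - 74) = 243*(-77) = -18711)
d*u(J) = -18711*(3 + 3) = -18711*6 = -112266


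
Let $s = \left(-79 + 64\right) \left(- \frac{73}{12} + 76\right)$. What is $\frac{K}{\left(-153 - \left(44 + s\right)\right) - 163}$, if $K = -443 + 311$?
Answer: $- \frac{528}{2755} \approx -0.19165$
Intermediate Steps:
$s = - \frac{4195}{4}$ ($s = - 15 \left(\left(-73\right) \frac{1}{12} + 76\right) = - 15 \left(- \frac{73}{12} + 76\right) = \left(-15\right) \frac{839}{12} = - \frac{4195}{4} \approx -1048.8$)
$K = -132$
$\frac{K}{\left(-153 - \left(44 + s\right)\right) - 163} = - \frac{132}{\left(-153 - - \frac{4019}{4}\right) - 163} = - \frac{132}{\left(-153 + \left(-44 + \frac{4195}{4}\right)\right) - 163} = - \frac{132}{\left(-153 + \frac{4019}{4}\right) - 163} = - \frac{132}{\frac{3407}{4} - 163} = - \frac{132}{\frac{2755}{4}} = \left(-132\right) \frac{4}{2755} = - \frac{528}{2755}$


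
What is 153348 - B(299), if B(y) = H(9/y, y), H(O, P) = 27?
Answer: 153321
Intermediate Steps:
B(y) = 27
153348 - B(299) = 153348 - 1*27 = 153348 - 27 = 153321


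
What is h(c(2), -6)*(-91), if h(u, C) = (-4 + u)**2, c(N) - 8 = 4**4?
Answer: -6151600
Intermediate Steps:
c(N) = 264 (c(N) = 8 + 4**4 = 8 + 256 = 264)
h(c(2), -6)*(-91) = (-4 + 264)**2*(-91) = 260**2*(-91) = 67600*(-91) = -6151600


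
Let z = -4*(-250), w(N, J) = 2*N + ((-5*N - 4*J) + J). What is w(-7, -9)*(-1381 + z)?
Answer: -18288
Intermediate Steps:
w(N, J) = -3*J - 3*N (w(N, J) = 2*N + (-5*N - 3*J) = -3*J - 3*N)
z = 1000
w(-7, -9)*(-1381 + z) = (-3*(-9) - 3*(-7))*(-1381 + 1000) = (27 + 21)*(-381) = 48*(-381) = -18288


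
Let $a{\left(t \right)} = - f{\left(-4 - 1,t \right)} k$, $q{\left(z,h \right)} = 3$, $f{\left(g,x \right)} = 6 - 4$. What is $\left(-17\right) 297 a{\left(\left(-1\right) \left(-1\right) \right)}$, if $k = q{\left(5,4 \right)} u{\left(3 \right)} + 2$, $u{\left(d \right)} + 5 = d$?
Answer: $-40392$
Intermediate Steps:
$u{\left(d \right)} = -5 + d$
$f{\left(g,x \right)} = 2$
$k = -4$ ($k = 3 \left(-5 + 3\right) + 2 = 3 \left(-2\right) + 2 = -6 + 2 = -4$)
$a{\left(t \right)} = 8$ ($a{\left(t \right)} = - 2 \left(-4\right) = \left(-1\right) \left(-8\right) = 8$)
$\left(-17\right) 297 a{\left(\left(-1\right) \left(-1\right) \right)} = \left(-17\right) 297 \cdot 8 = \left(-5049\right) 8 = -40392$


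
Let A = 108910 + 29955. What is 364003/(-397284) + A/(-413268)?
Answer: -4283325718/3420515919 ≈ -1.2522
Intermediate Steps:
A = 138865
364003/(-397284) + A/(-413268) = 364003/(-397284) + 138865/(-413268) = 364003*(-1/397284) + 138865*(-1/413268) = -364003/397284 - 138865/413268 = -4283325718/3420515919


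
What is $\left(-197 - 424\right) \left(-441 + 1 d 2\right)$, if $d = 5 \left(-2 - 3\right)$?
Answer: $304911$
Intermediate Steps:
$d = -25$ ($d = 5 \left(-2 - 3\right) = 5 \left(-5\right) = -25$)
$\left(-197 - 424\right) \left(-441 + 1 d 2\right) = \left(-197 - 424\right) \left(-441 + 1 \left(-25\right) 2\right) = - 621 \left(-441 - 50\right) = \left(-621\right) \left(-491\right) = 304911$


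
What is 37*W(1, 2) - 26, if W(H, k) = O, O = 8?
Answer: 270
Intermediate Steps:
W(H, k) = 8
37*W(1, 2) - 26 = 37*8 - 26 = 296 - 26 = 270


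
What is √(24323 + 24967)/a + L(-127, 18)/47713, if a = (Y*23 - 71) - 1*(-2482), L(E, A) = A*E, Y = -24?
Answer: -2286/47713 + √49290/1859 ≈ 0.071515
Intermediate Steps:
a = 1859 (a = (-24*23 - 71) - 1*(-2482) = (-552 - 71) + 2482 = -623 + 2482 = 1859)
√(24323 + 24967)/a + L(-127, 18)/47713 = √(24323 + 24967)/1859 + (18*(-127))/47713 = √49290*(1/1859) - 2286*1/47713 = √49290/1859 - 2286/47713 = -2286/47713 + √49290/1859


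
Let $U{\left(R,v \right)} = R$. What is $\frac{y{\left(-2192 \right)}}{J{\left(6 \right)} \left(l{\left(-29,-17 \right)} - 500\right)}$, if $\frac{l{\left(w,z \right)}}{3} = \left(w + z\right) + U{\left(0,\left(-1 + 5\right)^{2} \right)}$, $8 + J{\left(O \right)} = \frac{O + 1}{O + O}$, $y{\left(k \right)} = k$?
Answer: $- \frac{13152}{28391} \approx -0.46325$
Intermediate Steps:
$J{\left(O \right)} = -8 + \frac{1 + O}{2 O}$ ($J{\left(O \right)} = -8 + \frac{O + 1}{O + O} = -8 + \frac{1 + O}{2 O}$)
$l{\left(w,z \right)} = 3 w + 3 z$ ($l{\left(w,z \right)} = 3 \left(\left(w + z\right) + 0\right) = 3 \left(w + z\right) = 3 w + 3 z$)
$\frac{y{\left(-2192 \right)}}{J{\left(6 \right)} \left(l{\left(-29,-17 \right)} - 500\right)} = - \frac{2192}{\frac{1 - 90}{2 \cdot 6} \left(\left(3 \left(-29\right) + 3 \left(-17\right)\right) - 500\right)} = - \frac{2192}{\frac{1}{2} \cdot \frac{1}{6} \left(1 - 90\right) \left(\left(-87 - 51\right) - 500\right)} = - \frac{2192}{\frac{1}{2} \cdot \frac{1}{6} \left(-89\right) \left(-138 - 500\right)} = - \frac{2192}{\left(- \frac{89}{12}\right) \left(-638\right)} = - \frac{2192}{\frac{28391}{6}} = \left(-2192\right) \frac{6}{28391} = - \frac{13152}{28391}$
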